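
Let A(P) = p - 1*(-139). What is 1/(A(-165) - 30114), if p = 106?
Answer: -1/29869 ≈ -3.3480e-5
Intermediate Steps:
A(P) = 245 (A(P) = 106 - 1*(-139) = 106 + 139 = 245)
1/(A(-165) - 30114) = 1/(245 - 30114) = 1/(-29869) = -1/29869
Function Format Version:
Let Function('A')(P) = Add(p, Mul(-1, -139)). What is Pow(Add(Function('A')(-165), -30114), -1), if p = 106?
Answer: Rational(-1, 29869) ≈ -3.3480e-5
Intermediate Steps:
Function('A')(P) = 245 (Function('A')(P) = Add(106, Mul(-1, -139)) = Add(106, 139) = 245)
Pow(Add(Function('A')(-165), -30114), -1) = Pow(Add(245, -30114), -1) = Pow(-29869, -1) = Rational(-1, 29869)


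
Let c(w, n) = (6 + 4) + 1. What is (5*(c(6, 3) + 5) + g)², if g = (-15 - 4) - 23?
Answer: 1444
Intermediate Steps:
c(w, n) = 11 (c(w, n) = 10 + 1 = 11)
g = -42 (g = -19 - 23 = -42)
(5*(c(6, 3) + 5) + g)² = (5*(11 + 5) - 42)² = (5*16 - 42)² = (80 - 42)² = 38² = 1444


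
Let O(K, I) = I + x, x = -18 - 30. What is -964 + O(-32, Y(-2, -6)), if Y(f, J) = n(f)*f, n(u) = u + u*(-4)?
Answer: -1024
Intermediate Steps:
n(u) = -3*u (n(u) = u - 4*u = -3*u)
x = -48
Y(f, J) = -3*f² (Y(f, J) = (-3*f)*f = -3*f²)
O(K, I) = -48 + I (O(K, I) = I - 48 = -48 + I)
-964 + O(-32, Y(-2, -6)) = -964 + (-48 - 3*(-2)²) = -964 + (-48 - 3*4) = -964 + (-48 - 12) = -964 - 60 = -1024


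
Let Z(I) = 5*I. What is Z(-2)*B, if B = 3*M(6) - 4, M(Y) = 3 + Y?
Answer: -230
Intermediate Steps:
B = 23 (B = 3*(3 + 6) - 4 = 3*9 - 4 = 27 - 4 = 23)
Z(-2)*B = (5*(-2))*23 = -10*23 = -230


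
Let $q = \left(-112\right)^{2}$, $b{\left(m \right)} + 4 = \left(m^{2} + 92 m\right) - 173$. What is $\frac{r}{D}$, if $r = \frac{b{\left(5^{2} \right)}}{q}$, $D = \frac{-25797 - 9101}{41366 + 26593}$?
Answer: $- \frac{46687833}{109440128} \approx -0.42661$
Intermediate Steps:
$b{\left(m \right)} = -177 + m^{2} + 92 m$ ($b{\left(m \right)} = -4 - \left(173 - m^{2} - 92 m\right) = -4 + \left(-173 + m^{2} + 92 m\right) = -177 + m^{2} + 92 m$)
$q = 12544$
$D = - \frac{34898}{67959} \approx -0.51352$
$r = \frac{687}{3136}$ ($r = \frac{-177 + \left(5^{2}\right)^{2} + 92 \cdot 5^{2}}{12544} = \left(-177 + 25^{2} + 92 \cdot 25\right) \frac{1}{12544} = \left(-177 + 625 + 2300\right) \frac{1}{12544} = 2748 \cdot \frac{1}{12544} = \frac{687}{3136} \approx 0.21907$)
$\frac{r}{D} = \frac{687}{3136 \left(- \frac{34898}{67959}\right)} = \frac{687}{3136} \left(- \frac{67959}{34898}\right) = - \frac{46687833}{109440128}$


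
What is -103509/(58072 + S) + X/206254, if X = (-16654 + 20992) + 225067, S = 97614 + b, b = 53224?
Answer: 6643963316/10772130785 ≈ 0.61677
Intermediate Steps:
S = 150838 (S = 97614 + 53224 = 150838)
X = 229405 (X = 4338 + 225067 = 229405)
-103509/(58072 + S) + X/206254 = -103509/(58072 + 150838) + 229405/206254 = -103509/208910 + 229405*(1/206254) = -103509*1/208910 + 229405/206254 = -103509/208910 + 229405/206254 = 6643963316/10772130785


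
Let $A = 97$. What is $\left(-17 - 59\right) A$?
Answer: $-7372$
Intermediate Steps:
$\left(-17 - 59\right) A = \left(-17 - 59\right) 97 = \left(-76\right) 97 = -7372$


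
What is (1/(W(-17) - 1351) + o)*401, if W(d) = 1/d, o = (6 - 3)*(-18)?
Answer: -497355889/22968 ≈ -21654.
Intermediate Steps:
o = -54 (o = 3*(-18) = -54)
W(d) = 1/d
(1/(W(-17) - 1351) + o)*401 = (1/(1/(-17) - 1351) - 54)*401 = (1/(-1/17 - 1351) - 54)*401 = (1/(-22968/17) - 54)*401 = (-17/22968 - 54)*401 = -1240289/22968*401 = -497355889/22968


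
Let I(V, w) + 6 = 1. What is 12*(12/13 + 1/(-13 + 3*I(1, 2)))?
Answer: 969/91 ≈ 10.648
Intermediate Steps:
I(V, w) = -5 (I(V, w) = -6 + 1 = -5)
12*(12/13 + 1/(-13 + 3*I(1, 2))) = 12*(12/13 + 1/(-13 + 3*(-5))) = 12*(12*(1/13) + 1/(-13 - 15)) = 12*(12/13 + 1/(-28)) = 12*(12/13 - 1/28) = 12*(323/364) = 969/91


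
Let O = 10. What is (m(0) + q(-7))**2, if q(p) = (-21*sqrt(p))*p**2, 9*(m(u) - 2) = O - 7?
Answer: -66706934/9 - 4802*I*sqrt(7) ≈ -7.4119e+6 - 12705.0*I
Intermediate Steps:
m(u) = 7/3 (m(u) = 2 + (10 - 7)/9 = 2 + (1/9)*3 = 2 + 1/3 = 7/3)
q(p) = -21*p**(5/2)
(m(0) + q(-7))**2 = (7/3 - 1029*I*sqrt(7))**2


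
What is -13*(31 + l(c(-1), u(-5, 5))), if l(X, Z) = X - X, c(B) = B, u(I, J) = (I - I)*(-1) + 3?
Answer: -403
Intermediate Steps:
u(I, J) = 3 (u(I, J) = 0*(-1) + 3 = 0 + 3 = 3)
l(X, Z) = 0
-13*(31 + l(c(-1), u(-5, 5))) = -13*(31 + 0) = -13*31 = -403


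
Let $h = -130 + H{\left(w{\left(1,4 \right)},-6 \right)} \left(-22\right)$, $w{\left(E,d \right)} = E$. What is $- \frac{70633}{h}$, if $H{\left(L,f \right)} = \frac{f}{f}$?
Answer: $\frac{70633}{152} \approx 464.69$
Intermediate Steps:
$H{\left(L,f \right)} = 1$
$h = -152$ ($h = -130 + 1 \left(-22\right) = -130 - 22 = -152$)
$- \frac{70633}{h} = - \frac{70633}{-152} = \left(-70633\right) \left(- \frac{1}{152}\right) = \frac{70633}{152}$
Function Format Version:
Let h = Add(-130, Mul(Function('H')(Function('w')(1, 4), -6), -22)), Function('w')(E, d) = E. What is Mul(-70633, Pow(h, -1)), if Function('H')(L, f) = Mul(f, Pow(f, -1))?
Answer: Rational(70633, 152) ≈ 464.69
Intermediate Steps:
Function('H')(L, f) = 1
h = -152 (h = Add(-130, Mul(1, -22)) = Add(-130, -22) = -152)
Mul(-70633, Pow(h, -1)) = Mul(-70633, Pow(-152, -1)) = Mul(-70633, Rational(-1, 152)) = Rational(70633, 152)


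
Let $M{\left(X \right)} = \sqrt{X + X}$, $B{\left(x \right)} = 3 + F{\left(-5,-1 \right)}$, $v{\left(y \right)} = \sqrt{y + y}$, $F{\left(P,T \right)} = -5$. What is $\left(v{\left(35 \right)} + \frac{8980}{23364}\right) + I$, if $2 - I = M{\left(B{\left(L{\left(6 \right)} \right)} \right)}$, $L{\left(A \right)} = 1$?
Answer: $\frac{13927}{5841} + \sqrt{70} - 2 i \approx 10.751 - 2.0 i$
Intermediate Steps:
$v{\left(y \right)} = \sqrt{2} \sqrt{y}$ ($v{\left(y \right)} = \sqrt{2 y} = \sqrt{2} \sqrt{y}$)
$B{\left(x \right)} = -2$ ($B{\left(x \right)} = 3 - 5 = -2$)
$M{\left(X \right)} = \sqrt{2} \sqrt{X}$ ($M{\left(X \right)} = \sqrt{2 X} = \sqrt{2} \sqrt{X}$)
$I = 2 - 2 i$ ($I = 2 - \sqrt{2} \sqrt{-2} = 2 - \sqrt{2} i \sqrt{2} = 2 - 2 i \approx 2.0 - 2.0 i$)
$\left(v{\left(35 \right)} + \frac{8980}{23364}\right) + I = \left(\sqrt{2} \sqrt{35} + \frac{8980}{23364}\right) + \left(2 - 2 i\right) = \left(\sqrt{70} + 8980 \cdot \frac{1}{23364}\right) + \left(2 - 2 i\right) = \left(\sqrt{70} + \frac{2245}{5841}\right) + \left(2 - 2 i\right) = \left(\frac{2245}{5841} + \sqrt{70}\right) + \left(2 - 2 i\right) = \frac{13927}{5841} + \sqrt{70} - 2 i$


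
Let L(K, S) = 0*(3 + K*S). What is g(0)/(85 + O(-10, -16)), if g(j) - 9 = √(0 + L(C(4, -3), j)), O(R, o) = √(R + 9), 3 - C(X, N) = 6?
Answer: 765/7226 - 9*I/7226 ≈ 0.10587 - 0.0012455*I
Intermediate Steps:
C(X, N) = -3 (C(X, N) = 3 - 1*6 = 3 - 6 = -3)
L(K, S) = 0
O(R, o) = √(9 + R)
g(j) = 9 (g(j) = 9 + √(0 + 0) = 9 + √0 = 9 + 0 = 9)
g(0)/(85 + O(-10, -16)) = 9/(85 + √(9 - 10)) = 9/(85 + √(-1)) = 9/(85 + I) = ((85 - I)/7226)*9 = 9*(85 - I)/7226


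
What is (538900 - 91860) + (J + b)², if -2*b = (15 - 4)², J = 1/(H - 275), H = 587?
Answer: 43872927385/97344 ≈ 4.5070e+5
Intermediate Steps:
J = 1/312 (J = 1/(587 - 275) = 1/312 ≈ 0.0032051)
b = -121/2 (b = -(15 - 4)²/2 = -½*11² = -½*121 = -121/2 ≈ -60.500)
(538900 - 91860) + (J + b)² = (538900 - 91860) + (1/312 - 121/2)² = 447040 + (-18875/312)² = 447040 + 356265625/97344 = 43872927385/97344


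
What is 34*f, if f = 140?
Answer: 4760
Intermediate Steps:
34*f = 34*140 = 4760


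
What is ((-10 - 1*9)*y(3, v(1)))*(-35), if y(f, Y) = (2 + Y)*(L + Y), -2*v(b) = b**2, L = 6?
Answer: 21945/4 ≈ 5486.3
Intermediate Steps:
v(b) = -b**2/2
y(f, Y) = (2 + Y)*(6 + Y)
((-10 - 1*9)*y(3, v(1)))*(-35) = ((-10 - 1*9)*(12 + (-1/2*1**2)**2 + 8*(-1/2*1**2)))*(-35) = ((-10 - 9)*(12 + (-1/2*1)**2 + 8*(-1/2*1)))*(-35) = -19*(12 + (-1/2)**2 + 8*(-1/2))*(-35) = -19*(12 + 1/4 - 4)*(-35) = -19*33/4*(-35) = -627/4*(-35) = 21945/4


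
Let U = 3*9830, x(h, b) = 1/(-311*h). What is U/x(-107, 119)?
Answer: 981338730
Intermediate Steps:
x(h, b) = -1/(311*h)
U = 29490
U/x(-107, 119) = 29490/((-1/311/(-107))) = 29490/((-1/311*(-1/107))) = 29490/(1/33277) = 29490*33277 = 981338730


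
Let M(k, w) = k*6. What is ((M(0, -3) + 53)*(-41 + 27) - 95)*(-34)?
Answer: 28458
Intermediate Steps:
M(k, w) = 6*k
((M(0, -3) + 53)*(-41 + 27) - 95)*(-34) = ((6*0 + 53)*(-41 + 27) - 95)*(-34) = ((0 + 53)*(-14) - 95)*(-34) = (53*(-14) - 95)*(-34) = (-742 - 95)*(-34) = -837*(-34) = 28458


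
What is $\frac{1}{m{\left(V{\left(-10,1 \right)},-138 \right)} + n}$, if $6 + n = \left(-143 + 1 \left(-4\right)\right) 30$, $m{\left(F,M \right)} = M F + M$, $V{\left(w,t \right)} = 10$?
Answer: $- \frac{1}{5934} \approx -0.00016852$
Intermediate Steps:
$m{\left(F,M \right)} = M + F M$ ($m{\left(F,M \right)} = F M + M = M + F M$)
$n = -4416$ ($n = -6 + \left(-143 + 1 \left(-4\right)\right) 30 = -6 + \left(-143 - 4\right) 30 = -6 - 4410 = -4416$)
$\frac{1}{m{\left(V{\left(-10,1 \right)},-138 \right)} + n} = \frac{1}{- 138 \left(1 + 10\right) - 4416} = \frac{1}{\left(-138\right) 11 - 4416} = \frac{1}{-1518 - 4416} = \frac{1}{-5934} = - \frac{1}{5934}$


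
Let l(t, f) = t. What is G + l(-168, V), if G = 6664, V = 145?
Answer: 6496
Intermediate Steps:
G + l(-168, V) = 6664 - 168 = 6496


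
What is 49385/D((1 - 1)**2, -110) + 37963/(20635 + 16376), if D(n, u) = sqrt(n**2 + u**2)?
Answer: 366392833/814242 ≈ 449.98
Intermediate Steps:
49385/D((1 - 1)**2, -110) + 37963/(20635 + 16376) = 49385/(sqrt(((1 - 1)**2)**2 + (-110)**2)) + 37963/(20635 + 16376) = 49385/(sqrt((0**2)**2 + 12100)) + 37963/37011 = 49385/(sqrt(0**2 + 12100)) + 37963*(1/37011) = 49385/(sqrt(0 + 12100)) + 37963/37011 = 49385/(sqrt(12100)) + 37963/37011 = 49385/110 + 37963/37011 = 49385*(1/110) + 37963/37011 = 9877/22 + 37963/37011 = 366392833/814242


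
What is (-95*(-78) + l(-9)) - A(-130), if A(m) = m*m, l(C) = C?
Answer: -9499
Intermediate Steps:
A(m) = m**2
(-95*(-78) + l(-9)) - A(-130) = (-95*(-78) - 9) - 1*(-130)**2 = (7410 - 9) - 1*16900 = 7401 - 16900 = -9499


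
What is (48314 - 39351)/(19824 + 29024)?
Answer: 8963/48848 ≈ 0.18349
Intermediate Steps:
(48314 - 39351)/(19824 + 29024) = 8963/48848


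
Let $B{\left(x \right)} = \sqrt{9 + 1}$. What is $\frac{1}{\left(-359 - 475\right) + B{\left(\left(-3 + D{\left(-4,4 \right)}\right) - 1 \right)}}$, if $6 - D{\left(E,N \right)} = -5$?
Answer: $- \frac{417}{347773} - \frac{\sqrt{10}}{695546} \approx -0.0012036$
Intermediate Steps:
$D{\left(E,N \right)} = 11$ ($D{\left(E,N \right)} = 6 - -5 = 6 + 5 = 11$)
$B{\left(x \right)} = \sqrt{10}$
$\frac{1}{\left(-359 - 475\right) + B{\left(\left(-3 + D{\left(-4,4 \right)}\right) - 1 \right)}} = \frac{1}{\left(-359 - 475\right) + \sqrt{10}} = \frac{1}{-834 + \sqrt{10}}$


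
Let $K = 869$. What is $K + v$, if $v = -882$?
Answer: $-13$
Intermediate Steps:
$K + v = 869 - 882 = -13$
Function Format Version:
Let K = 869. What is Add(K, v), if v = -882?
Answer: -13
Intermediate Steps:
Add(K, v) = Add(869, -882) = -13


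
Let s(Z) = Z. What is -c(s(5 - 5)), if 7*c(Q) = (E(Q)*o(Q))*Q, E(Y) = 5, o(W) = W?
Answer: 0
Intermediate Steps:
c(Q) = 5*Q²/7 (c(Q) = ((5*Q)*Q)/7 = (5*Q²)/7 = 5*Q²/7)
-c(s(5 - 5)) = -5*(5 - 5)²/7 = -5*0²/7 = -5*0/7 = -1*0 = 0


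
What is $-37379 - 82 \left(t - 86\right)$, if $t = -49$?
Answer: $-26309$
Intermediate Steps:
$-37379 - 82 \left(t - 86\right) = -37379 - 82 \left(-49 - 86\right) = -37379 - 82 \left(-135\right) = -37379 - -11070 = -37379 + 11070 = -26309$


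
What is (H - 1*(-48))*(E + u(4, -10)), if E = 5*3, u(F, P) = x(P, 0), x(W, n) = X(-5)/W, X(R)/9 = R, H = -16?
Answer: 624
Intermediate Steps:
X(R) = 9*R
x(W, n) = -45/W (x(W, n) = (9*(-5))/W = -45/W)
u(F, P) = -45/P
E = 15
(H - 1*(-48))*(E + u(4, -10)) = (-16 - 1*(-48))*(15 - 45/(-10)) = (-16 + 48)*(15 - 45*(-⅒)) = 32*(15 + 9/2) = 32*(39/2) = 624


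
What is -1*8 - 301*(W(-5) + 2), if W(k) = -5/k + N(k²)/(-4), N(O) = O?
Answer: 3881/4 ≈ 970.25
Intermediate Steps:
W(k) = -5/k - k²/4 (W(k) = -5/k + k²/(-4) = -5/k + k²*(-¼) = -5/k - k²/4)
-1*8 - 301*(W(-5) + 2) = -1*8 - 301*((¼)*(-20 - 1*(-5)³)/(-5) + 2) = -8 - 301*((¼)*(-⅕)*(-20 - 1*(-125)) + 2) = -8 - 301*((¼)*(-⅕)*(-20 + 125) + 2) = -8 - 301*((¼)*(-⅕)*105 + 2) = -8 - 301*(-21/4 + 2) = -8 - 301*(-13)/4 = -8 - 43*(-91/4) = -8 + 3913/4 = 3881/4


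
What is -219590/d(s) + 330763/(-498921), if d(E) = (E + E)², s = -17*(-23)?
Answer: -155913787601/152551082802 ≈ -1.0220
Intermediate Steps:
s = 391
d(E) = 4*E² (d(E) = (2*E)² = 4*E²)
-219590/d(s) + 330763/(-498921) = -219590/(4*391²) + 330763/(-498921) = -219590/(4*152881) + 330763*(-1/498921) = -219590/611524 - 330763/498921 = -219590*1/611524 - 330763/498921 = -109795/305762 - 330763/498921 = -155913787601/152551082802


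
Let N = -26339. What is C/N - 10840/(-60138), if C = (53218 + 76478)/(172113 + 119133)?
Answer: 6928936011076/38443859946531 ≈ 0.18024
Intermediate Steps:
C = 21616/48541 (C = 129696/291246 = 129696*(1/291246) = 21616/48541 ≈ 0.44531)
C/N - 10840/(-60138) = (21616/48541)/(-26339) - 10840/(-60138) = (21616/48541)*(-1/26339) - 10840*(-1/60138) = -21616/1278521399 + 5420/30069 = 6928936011076/38443859946531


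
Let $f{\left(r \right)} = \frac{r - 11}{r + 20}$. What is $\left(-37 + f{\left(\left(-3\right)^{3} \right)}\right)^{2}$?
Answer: $\frac{48841}{49} \approx 996.75$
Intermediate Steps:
$f{\left(r \right)} = \frac{-11 + r}{20 + r}$
$\left(-37 + f{\left(\left(-3\right)^{3} \right)}\right)^{2} = \left(-37 + \frac{-11 + \left(-3\right)^{3}}{20 + \left(-3\right)^{3}}\right)^{2} = \left(-37 + \frac{-11 - 27}{20 - 27}\right)^{2} = \left(-37 + \frac{1}{-7} \left(-38\right)\right)^{2} = \left(-37 - - \frac{38}{7}\right)^{2} = \left(-37 + \frac{38}{7}\right)^{2} = \left(- \frac{221}{7}\right)^{2} = \frac{48841}{49}$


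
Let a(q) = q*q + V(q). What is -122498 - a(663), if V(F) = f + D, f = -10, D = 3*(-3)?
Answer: -562048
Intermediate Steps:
D = -9
V(F) = -19 (V(F) = -10 - 9 = -19)
a(q) = -19 + q² (a(q) = q*q - 19 = q² - 19 = -19 + q²)
-122498 - a(663) = -122498 - (-19 + 663²) = -122498 - (-19 + 439569) = -122498 - 1*439550 = -122498 - 439550 = -562048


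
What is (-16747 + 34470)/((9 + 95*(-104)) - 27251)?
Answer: -17723/37122 ≈ -0.47743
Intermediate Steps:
(-16747 + 34470)/((9 + 95*(-104)) - 27251) = 17723/((9 - 9880) - 27251) = 17723/(-9871 - 27251) = 17723/(-37122) = 17723*(-1/37122) = -17723/37122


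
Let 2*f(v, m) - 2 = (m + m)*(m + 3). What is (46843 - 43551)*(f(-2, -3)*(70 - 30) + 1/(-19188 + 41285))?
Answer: 2909736252/22097 ≈ 1.3168e+5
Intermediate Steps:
f(v, m) = 1 + m*(3 + m) (f(v, m) = 1 + ((m + m)*(m + 3))/2 = 1 + ((2*m)*(3 + m))/2 = 1 + (2*m*(3 + m))/2 = 1 + m*(3 + m))
(46843 - 43551)*(f(-2, -3)*(70 - 30) + 1/(-19188 + 41285)) = (46843 - 43551)*((1 + (-3)² + 3*(-3))*(70 - 30) + 1/(-19188 + 41285)) = 3292*((1 + 9 - 9)*40 + 1/22097) = 3292*(1*40 + 1/22097) = 3292*(40 + 1/22097) = 3292*(883881/22097) = 2909736252/22097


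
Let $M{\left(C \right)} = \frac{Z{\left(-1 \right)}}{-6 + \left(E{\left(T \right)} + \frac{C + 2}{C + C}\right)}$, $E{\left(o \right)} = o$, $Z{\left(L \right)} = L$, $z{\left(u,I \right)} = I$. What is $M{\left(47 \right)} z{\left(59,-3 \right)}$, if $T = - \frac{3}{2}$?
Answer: $- \frac{141}{328} \approx -0.42988$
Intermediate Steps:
$T = - \frac{3}{2}$ ($T = \left(-3\right) \frac{1}{2} = - \frac{3}{2} \approx -1.5$)
$M{\left(C \right)} = - \frac{1}{- \frac{15}{2} + \frac{2 + C}{2 C}}$ ($M{\left(C \right)} = \frac{1}{-6 + \left(- \frac{3}{2} + \frac{C + 2}{C + C}\right)} \left(-1\right) = \frac{1}{-6 - \left(\frac{3}{2} - \frac{2 + C}{2 C}\right)} \left(-1\right) = \frac{1}{- \frac{15}{2} + \frac{2 + C}{2 C}} \left(-1\right) = - \frac{1}{- \frac{15}{2} + \frac{2 + C}{2 C}}$)
$M{\left(47 \right)} z{\left(59,-3 \right)} = \frac{47}{-1 + 7 \cdot 47} \left(-3\right) = \frac{47}{-1 + 329} \left(-3\right) = \frac{47}{328} \left(-3\right) = - \frac{141}{328}$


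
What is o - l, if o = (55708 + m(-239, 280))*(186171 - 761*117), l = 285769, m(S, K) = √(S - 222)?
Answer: 5410855103 + 97134*I*√461 ≈ 5.4109e+9 + 2.0856e+6*I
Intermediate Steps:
m(S, K) = √(-222 + S)
o = 5411140872 + 97134*I*√461 (o = (55708 + √(-222 - 239))*(186171 - 761*117) = (55708 + √(-461))*(186171 - 89037) = (55708 + I*√461)*97134 = 5411140872 + 97134*I*√461 ≈ 5.4111e+9 + 2.0856e+6*I)
o - l = (5411140872 + 97134*I*√461) - 1*285769 = (5411140872 + 97134*I*√461) - 285769 = 5410855103 + 97134*I*√461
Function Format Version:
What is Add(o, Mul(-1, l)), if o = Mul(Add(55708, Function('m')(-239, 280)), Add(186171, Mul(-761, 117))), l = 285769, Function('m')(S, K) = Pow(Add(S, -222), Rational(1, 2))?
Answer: Add(5410855103, Mul(97134, I, Pow(461, Rational(1, 2)))) ≈ Add(5.4109e+9, Mul(2.0856e+6, I))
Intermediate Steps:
Function('m')(S, K) = Pow(Add(-222, S), Rational(1, 2))
o = Add(5411140872, Mul(97134, I, Pow(461, Rational(1, 2)))) (o = Mul(Add(55708, Pow(Add(-222, -239), Rational(1, 2))), Add(186171, Mul(-761, 117))) = Mul(Add(55708, Pow(-461, Rational(1, 2))), Add(186171, -89037)) = Mul(Add(55708, Mul(I, Pow(461, Rational(1, 2)))), 97134) = Add(5411140872, Mul(97134, I, Pow(461, Rational(1, 2)))) ≈ Add(5.4111e+9, Mul(2.0856e+6, I)))
Add(o, Mul(-1, l)) = Add(Add(5411140872, Mul(97134, I, Pow(461, Rational(1, 2)))), Mul(-1, 285769)) = Add(Add(5411140872, Mul(97134, I, Pow(461, Rational(1, 2)))), -285769) = Add(5410855103, Mul(97134, I, Pow(461, Rational(1, 2))))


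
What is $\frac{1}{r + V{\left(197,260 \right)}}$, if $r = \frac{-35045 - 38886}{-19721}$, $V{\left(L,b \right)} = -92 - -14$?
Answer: $- \frac{1517}{112639} \approx -0.013468$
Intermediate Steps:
$V{\left(L,b \right)} = -78$ ($V{\left(L,b \right)} = -92 + 14 = -78$)
$r = \frac{5687}{1517}$ ($r = \left(-73931\right) \left(- \frac{1}{19721}\right) = \frac{5687}{1517} \approx 3.7488$)
$\frac{1}{r + V{\left(197,260 \right)}} = \frac{1}{\frac{5687}{1517} - 78} = \frac{1}{- \frac{112639}{1517}} = - \frac{1517}{112639}$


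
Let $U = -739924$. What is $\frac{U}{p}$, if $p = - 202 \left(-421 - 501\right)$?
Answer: $- \frac{184981}{46561} \approx -3.9729$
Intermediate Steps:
$p = 186244$ ($p = \left(-202\right) \left(-922\right) = 186244$)
$\frac{U}{p} = - \frac{739924}{186244} = \left(-739924\right) \frac{1}{186244} = - \frac{184981}{46561}$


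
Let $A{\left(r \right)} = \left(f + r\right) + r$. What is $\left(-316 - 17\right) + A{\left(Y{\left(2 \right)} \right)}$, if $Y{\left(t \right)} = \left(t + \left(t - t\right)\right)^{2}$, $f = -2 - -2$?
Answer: $-325$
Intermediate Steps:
$f = 0$ ($f = -2 + 2 = 0$)
$Y{\left(t \right)} = t^{2}$ ($Y{\left(t \right)} = \left(t + 0\right)^{2} = t^{2}$)
$A{\left(r \right)} = 2 r$ ($A{\left(r \right)} = \left(0 + r\right) + r = r + r = 2 r$)
$\left(-316 - 17\right) + A{\left(Y{\left(2 \right)} \right)} = \left(-316 - 17\right) + 2 \cdot 2^{2} = -333 + 2 \cdot 4 = -333 + 8 = -325$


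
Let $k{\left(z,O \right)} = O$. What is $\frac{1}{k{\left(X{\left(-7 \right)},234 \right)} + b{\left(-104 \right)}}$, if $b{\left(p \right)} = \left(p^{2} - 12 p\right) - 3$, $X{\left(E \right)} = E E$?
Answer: $\frac{1}{12295} \approx 8.1334 \cdot 10^{-5}$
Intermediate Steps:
$X{\left(E \right)} = E^{2}$
$b{\left(p \right)} = -3 + p^{2} - 12 p$
$\frac{1}{k{\left(X{\left(-7 \right)},234 \right)} + b{\left(-104 \right)}} = \frac{1}{234 - \left(-1245 - 10816\right)} = \frac{1}{234 + \left(-3 + 10816 + 1248\right)} = \frac{1}{234 + 12061} = \frac{1}{12295}$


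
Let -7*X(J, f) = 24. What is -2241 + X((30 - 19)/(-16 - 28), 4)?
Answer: -15711/7 ≈ -2244.4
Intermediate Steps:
X(J, f) = -24/7 (X(J, f) = -1/7*24 = -24/7)
-2241 + X((30 - 19)/(-16 - 28), 4) = -2241 - 24/7 = -15711/7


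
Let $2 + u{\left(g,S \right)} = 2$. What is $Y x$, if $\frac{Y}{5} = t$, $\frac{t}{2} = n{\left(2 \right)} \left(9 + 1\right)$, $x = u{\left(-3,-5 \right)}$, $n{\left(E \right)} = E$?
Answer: $0$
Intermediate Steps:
$u{\left(g,S \right)} = 0$ ($u{\left(g,S \right)} = -2 + 2 = 0$)
$x = 0$
$t = 40$ ($t = 2 \cdot 2 \left(9 + 1\right) = 2 \cdot 2 \cdot 10 = 2 \cdot 20 = 40$)
$Y = 200$ ($Y = 5 \cdot 40 = 200$)
$Y x = 200 \cdot 0 = 0$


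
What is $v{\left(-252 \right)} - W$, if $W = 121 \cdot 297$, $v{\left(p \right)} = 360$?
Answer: $-35577$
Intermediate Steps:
$W = 35937$
$v{\left(-252 \right)} - W = 360 - 35937 = -35577$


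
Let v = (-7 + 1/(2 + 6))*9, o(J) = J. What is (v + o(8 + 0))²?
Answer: 185761/64 ≈ 2902.5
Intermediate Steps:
v = -495/8 (v = (-7 + 1/8)*9 = (-7 + ⅛)*9 = -55/8*9 = -495/8 ≈ -61.875)
(v + o(8 + 0))² = (-495/8 + (8 + 0))² = (-495/8 + 8)² = (-431/8)² = 185761/64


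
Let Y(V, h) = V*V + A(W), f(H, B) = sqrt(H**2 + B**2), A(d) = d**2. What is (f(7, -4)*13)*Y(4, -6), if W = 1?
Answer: 221*sqrt(65) ≈ 1781.8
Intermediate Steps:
f(H, B) = sqrt(B**2 + H**2)
Y(V, h) = 1 + V**2 (Y(V, h) = V*V + 1**2 = V**2 + 1 = 1 + V**2)
(f(7, -4)*13)*Y(4, -6) = (sqrt((-4)**2 + 7**2)*13)*(1 + 4**2) = (sqrt(16 + 49)*13)*(1 + 16) = (sqrt(65)*13)*17 = (13*sqrt(65))*17 = 221*sqrt(65)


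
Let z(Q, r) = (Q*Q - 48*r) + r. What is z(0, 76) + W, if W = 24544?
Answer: 20972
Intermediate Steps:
z(Q, r) = Q² - 47*r (z(Q, r) = (Q² - 48*r) + r = Q² - 47*r)
z(0, 76) + W = (0² - 47*76) + 24544 = (0 - 3572) + 24544 = -3572 + 24544 = 20972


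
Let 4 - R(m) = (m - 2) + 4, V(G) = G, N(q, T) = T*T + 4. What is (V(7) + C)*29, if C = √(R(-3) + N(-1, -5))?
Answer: 203 + 29*√34 ≈ 372.10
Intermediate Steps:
N(q, T) = 4 + T² (N(q, T) = T² + 4 = 4 + T²)
R(m) = 2 - m (R(m) = 4 - ((m - 2) + 4) = 4 - ((-2 + m) + 4) = 4 - (2 + m) = 4 + (-2 - m) = 2 - m)
C = √34 (C = √((2 - 1*(-3)) + (4 + (-5)²)) = √((2 + 3) + (4 + 25)) = √(5 + 29) = √34 ≈ 5.8309)
(V(7) + C)*29 = (7 + √34)*29 = 203 + 29*√34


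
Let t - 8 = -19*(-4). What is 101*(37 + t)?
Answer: 12221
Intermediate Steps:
t = 84 (t = 8 - 19*(-4) = 8 + 76 = 84)
101*(37 + t) = 101*(37 + 84) = 101*121 = 12221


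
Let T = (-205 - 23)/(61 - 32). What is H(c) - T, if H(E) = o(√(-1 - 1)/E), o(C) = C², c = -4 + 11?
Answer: 11114/1421 ≈ 7.8213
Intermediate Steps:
c = 7
T = -228/29 ≈ -7.8621
H(E) = -2/E² (H(E) = (√(-1 - 1)/E)² = (√(-2)/E)² = ((I*√2)/E)² = (I*√2/E)² = -2/E²)
H(c) - T = -2/7² - 1*(-228/29) = -2*1/49 + 228/29 = -2/49 + 228/29 = 11114/1421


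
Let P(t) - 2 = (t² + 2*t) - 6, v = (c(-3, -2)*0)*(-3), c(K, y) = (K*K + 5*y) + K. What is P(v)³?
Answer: -64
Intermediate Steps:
c(K, y) = K + K² + 5*y (c(K, y) = (K² + 5*y) + K = K + K² + 5*y)
v = 0 (v = ((-3 + (-3)² + 5*(-2))*0)*(-3) = ((-3 + 9 - 10)*0)*(-3) = -4*0*(-3) = 0*(-3) = 0)
P(t) = -4 + t² + 2*t (P(t) = 2 + ((t² + 2*t) - 6) = 2 + (-6 + t² + 2*t) = -4 + t² + 2*t)
P(v)³ = (-4 + 0² + 2*0)³ = (-4 + 0 + 0)³ = (-4)³ = -64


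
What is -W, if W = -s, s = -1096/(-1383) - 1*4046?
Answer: -5594522/1383 ≈ -4045.2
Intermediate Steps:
s = -5594522/1383 (s = -1096*(-1/1383) - 4046 = 1096/1383 - 4046 = -5594522/1383 ≈ -4045.2)
W = 5594522/1383 (W = -1*(-5594522/1383) = 5594522/1383 ≈ 4045.2)
-W = -1*5594522/1383 = -5594522/1383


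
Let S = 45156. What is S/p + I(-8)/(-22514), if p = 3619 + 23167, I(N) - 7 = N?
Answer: 508334485/301530002 ≈ 1.6859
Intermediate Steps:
I(N) = 7 + N
p = 26786
S/p + I(-8)/(-22514) = 45156/26786 + (7 - 8)/(-22514) = 45156*(1/26786) - 1*(-1/22514) = 22578/13393 + 1/22514 = 508334485/301530002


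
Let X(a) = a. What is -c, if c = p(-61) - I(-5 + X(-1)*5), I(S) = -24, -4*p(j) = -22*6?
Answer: -57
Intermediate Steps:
p(j) = 33 (p(j) = -(-11)*6/2 = -¼*(-132) = 33)
c = 57 (c = 33 - 1*(-24) = 33 + 24 = 57)
-c = -1*57 = -57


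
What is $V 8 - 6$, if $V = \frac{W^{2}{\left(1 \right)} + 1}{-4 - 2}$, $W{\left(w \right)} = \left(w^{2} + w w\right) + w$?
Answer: $- \frac{58}{3} \approx -19.333$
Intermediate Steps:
$W{\left(w \right)} = w + 2 w^{2}$ ($W{\left(w \right)} = \left(w^{2} + w^{2}\right) + w = 2 w^{2} + w = w + 2 w^{2}$)
$V = - \frac{5}{3}$ ($V = \frac{\left(1 \left(1 + 2 \cdot 1\right)\right)^{2} + 1}{-4 - 2} = \frac{\left(1 \left(1 + 2\right)\right)^{2} + 1}{-6} = \left(\left(1 \cdot 3\right)^{2} + 1\right) \left(- \frac{1}{6}\right) = \left(3^{2} + 1\right) \left(- \frac{1}{6}\right) = \left(9 + 1\right) \left(- \frac{1}{6}\right) = 10 \left(- \frac{1}{6}\right) = - \frac{5}{3} \approx -1.6667$)
$V 8 - 6 = \left(- \frac{5}{3}\right) 8 - 6 = - \frac{40}{3} - 6 = - \frac{58}{3}$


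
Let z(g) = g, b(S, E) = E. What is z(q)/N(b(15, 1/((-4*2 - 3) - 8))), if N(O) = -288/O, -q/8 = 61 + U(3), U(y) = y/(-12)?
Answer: -27/304 ≈ -0.088816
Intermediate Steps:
U(y) = -y/12 (U(y) = y*(-1/12) = -y/12)
q = -486 (q = -8*(61 - 1/12*3) = -8*(61 - 1/4) = -8*243/4 = -486)
z(q)/N(b(15, 1/((-4*2 - 3) - 8))) = -486*(-1/(288*((-4*2 - 3) - 8))) = -486*(-1/(288*((-8 - 3) - 8))) = -486*(-1/(288*(-11 - 8))) = -486/((-288/(1/(-19)))) = -486/((-288/(-1/19))) = -486/((-288*(-19))) = -486/5472 = -486*1/5472 = -27/304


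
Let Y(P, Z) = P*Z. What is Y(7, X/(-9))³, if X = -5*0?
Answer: 0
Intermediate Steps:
X = 0
Y(7, X/(-9))³ = (7*(0/(-9)))³ = (7*(0*(-⅑)))³ = (7*0)³ = 0³ = 0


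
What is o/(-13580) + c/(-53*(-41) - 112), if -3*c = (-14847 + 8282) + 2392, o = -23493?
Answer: 67308853/27988380 ≈ 2.4049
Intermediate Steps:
c = 1391 (c = -((-14847 + 8282) + 2392)/3 = -(-6565 + 2392)/3 = -⅓*(-4173) = 1391)
o/(-13580) + c/(-53*(-41) - 112) = -23493/(-13580) + 1391/(-53*(-41) - 112) = -23493*(-1/13580) + 1391/(2173 - 112) = 23493/13580 + 1391/2061 = 67308853/27988380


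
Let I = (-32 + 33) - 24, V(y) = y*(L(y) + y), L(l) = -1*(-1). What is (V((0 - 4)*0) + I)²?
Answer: 529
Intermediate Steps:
L(l) = 1
V(y) = y*(1 + y)
I = -23 (I = 1 - 24 = -23)
(V((0 - 4)*0) + I)² = (((0 - 4)*0)*(1 + (0 - 4)*0) - 23)² = ((-4*0)*(1 - 4*0) - 23)² = (0*(1 + 0) - 23)² = (0*1 - 23)² = (0 - 23)² = (-23)² = 529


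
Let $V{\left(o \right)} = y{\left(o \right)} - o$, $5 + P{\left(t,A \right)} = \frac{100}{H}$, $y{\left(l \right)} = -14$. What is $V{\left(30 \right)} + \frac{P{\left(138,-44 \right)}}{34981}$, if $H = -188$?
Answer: $- \frac{72340968}{1644107} \approx -44.0$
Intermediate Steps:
$P{\left(t,A \right)} = - \frac{260}{47}$ ($P{\left(t,A \right)} = -5 + \frac{100}{-188} = -5 + 100 \left(- \frac{1}{188}\right) = -5 - \frac{25}{47} = - \frac{260}{47}$)
$V{\left(o \right)} = -14 - o$
$V{\left(30 \right)} + \frac{P{\left(138,-44 \right)}}{34981} = \left(-14 - 30\right) - \frac{260}{47 \cdot 34981} = \left(-14 - 30\right) - \frac{260}{1644107} = -44 - \frac{260}{1644107} = - \frac{72340968}{1644107}$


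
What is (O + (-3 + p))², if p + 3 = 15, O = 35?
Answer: 1936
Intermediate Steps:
p = 12 (p = -3 + 15 = 12)
(O + (-3 + p))² = (35 + (-3 + 12))² = (35 + 9)² = 44² = 1936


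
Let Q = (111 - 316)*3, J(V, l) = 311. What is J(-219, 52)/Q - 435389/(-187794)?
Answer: 69786767/38497770 ≈ 1.8127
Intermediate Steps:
Q = -615 (Q = -205*3 = -615)
J(-219, 52)/Q - 435389/(-187794) = 311/(-615) - 435389/(-187794) = 311*(-1/615) - 435389*(-1/187794) = -311/615 + 435389/187794 = 69786767/38497770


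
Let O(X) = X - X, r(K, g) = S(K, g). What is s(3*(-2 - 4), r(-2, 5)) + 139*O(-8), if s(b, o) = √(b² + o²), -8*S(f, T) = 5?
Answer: √20761/8 ≈ 18.011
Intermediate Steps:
S(f, T) = -5/8 (S(f, T) = -⅛*5 = -5/8)
r(K, g) = -5/8
O(X) = 0
s(3*(-2 - 4), r(-2, 5)) + 139*O(-8) = √((3*(-2 - 4))² + (-5/8)²) + 139*0 = √((3*(-6))² + 25/64) + 0 = √((-18)² + 25/64) + 0 = √(324 + 25/64) + 0 = √(20761/64) + 0 = √20761/8 + 0 = √20761/8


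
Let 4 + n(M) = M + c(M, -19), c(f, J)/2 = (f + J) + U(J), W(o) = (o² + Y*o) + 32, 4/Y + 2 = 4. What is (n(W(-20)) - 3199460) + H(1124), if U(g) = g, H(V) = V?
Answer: -3197240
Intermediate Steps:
Y = 2 (Y = 4/(-2 + 4) = 4/2 = 4*(½) = 2)
W(o) = 32 + o² + 2*o (W(o) = (o² + 2*o) + 32 = 32 + o² + 2*o)
c(f, J) = 2*f + 4*J (c(f, J) = 2*((f + J) + J) = 2*((J + f) + J) = 2*(f + 2*J) = 2*f + 4*J)
n(M) = -80 + 3*M (n(M) = -4 + (M + (2*M + 4*(-19))) = -4 + (M + (2*M - 76)) = -4 + (M + (-76 + 2*M)) = -4 + (-76 + 3*M) = -80 + 3*M)
(n(W(-20)) - 3199460) + H(1124) = ((-80 + 3*(32 + (-20)² + 2*(-20))) - 3199460) + 1124 = ((-80 + 3*(32 + 400 - 40)) - 3199460) + 1124 = ((-80 + 3*392) - 3199460) + 1124 = ((-80 + 1176) - 3199460) + 1124 = (1096 - 3199460) + 1124 = -3198364 + 1124 = -3197240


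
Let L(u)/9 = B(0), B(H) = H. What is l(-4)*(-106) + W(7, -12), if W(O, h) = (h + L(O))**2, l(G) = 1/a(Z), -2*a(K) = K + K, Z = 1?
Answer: 250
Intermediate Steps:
L(u) = 0 (L(u) = 9*0 = 0)
a(K) = -K (a(K) = -(K + K)/2 = -K)
l(G) = -1 (l(G) = 1/(-1*1) = 1/(-1) = -1)
W(O, h) = h**2 (W(O, h) = (h + 0)**2 = h**2)
l(-4)*(-106) + W(7, -12) = -1*(-106) + (-12)**2 = 106 + 144 = 250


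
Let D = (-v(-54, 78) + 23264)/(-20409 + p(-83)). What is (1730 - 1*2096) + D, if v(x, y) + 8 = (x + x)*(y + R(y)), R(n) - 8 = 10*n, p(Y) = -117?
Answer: -3814658/10263 ≈ -371.69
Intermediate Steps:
R(n) = 8 + 10*n
v(x, y) = -8 + 2*x*(8 + 11*y) (v(x, y) = -8 + (x + x)*(y + (8 + 10*y)) = -8 + (2*x)*(8 + 11*y) = -8 + 2*x*(8 + 11*y))
D = -58400/10263 (D = (-(-8 + 16*(-54) + 22*(-54)*78) + 23264)/(-20409 - 117) = (-(-8 - 864 - 92664) + 23264)/(-20526) = (-1*(-93536) + 23264)*(-1/20526) = (93536 + 23264)*(-1/20526) = 116800*(-1/20526) = -58400/10263 ≈ -5.6903)
(1730 - 1*2096) + D = (1730 - 1*2096) - 58400/10263 = (1730 - 2096) - 58400/10263 = -366 - 58400/10263 = -3814658/10263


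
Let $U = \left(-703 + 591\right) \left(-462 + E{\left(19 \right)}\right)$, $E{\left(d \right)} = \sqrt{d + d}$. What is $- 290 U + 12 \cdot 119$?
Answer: $-15004332 + 32480 \sqrt{38} \approx -1.4804 \cdot 10^{7}$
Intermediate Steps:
$E{\left(d \right)} = \sqrt{2} \sqrt{d}$ ($E{\left(d \right)} = \sqrt{2 d} = \sqrt{2} \sqrt{d}$)
$U = 51744 - 112 \sqrt{38}$ ($U = \left(-703 + 591\right) \left(-462 + \sqrt{2} \sqrt{19}\right) = - 112 \left(-462 + \sqrt{38}\right) = 51744 - 112 \sqrt{38} \approx 51054.0$)
$- 290 U + 12 \cdot 119 = - 290 \left(51744 - 112 \sqrt{38}\right) + 12 \cdot 119 = \left(-15005760 + 32480 \sqrt{38}\right) + 1428 = -15004332 + 32480 \sqrt{38}$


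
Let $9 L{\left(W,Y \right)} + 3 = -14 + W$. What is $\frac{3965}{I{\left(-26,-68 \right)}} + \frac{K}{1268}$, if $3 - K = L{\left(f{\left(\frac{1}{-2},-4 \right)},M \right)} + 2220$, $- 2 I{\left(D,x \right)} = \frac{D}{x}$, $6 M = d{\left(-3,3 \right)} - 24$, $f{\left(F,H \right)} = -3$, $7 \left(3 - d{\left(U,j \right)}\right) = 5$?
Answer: $- \frac{236704813}{11412} \approx -20742.0$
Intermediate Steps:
$d{\left(U,j \right)} = \frac{16}{7}$ ($d{\left(U,j \right)} = 3 - \frac{5}{7} = \frac{16}{7}$)
$M = - \frac{76}{21}$ ($M = \frac{\frac{16}{7} - 24}{6} = \frac{1}{6} \left(- \frac{152}{7}\right) = - \frac{76}{21} \approx -3.619$)
$I{\left(D,x \right)} = - \frac{D}{2 x}$ ($I{\left(D,x \right)} = - \frac{D \frac{1}{x}}{2} = - \frac{D}{2 x}$)
$L{\left(W,Y \right)} = - \frac{17}{9} + \frac{W}{9}$ ($L{\left(W,Y \right)} = - \frac{1}{3} + \frac{-14 + W}{9} = - \frac{1}{3} + \left(- \frac{14}{9} + \frac{W}{9}\right) = - \frac{17}{9} + \frac{W}{9}$)
$K = - \frac{19933}{9}$ ($K = 3 - \left(\left(- \frac{17}{9} + \frac{1}{9} \left(-3\right)\right) + 2220\right) = 3 - \left(\left(- \frac{17}{9} - \frac{1}{3}\right) + 2220\right) = 3 - \left(- \frac{20}{9} + 2220\right) = 3 - \frac{19960}{9} = - \frac{19933}{9} \approx -2214.8$)
$\frac{3965}{I{\left(-26,-68 \right)}} + \frac{K}{1268} = \frac{3965}{\left(- \frac{1}{2}\right) \left(-26\right) \frac{1}{-68}} - \frac{19933}{9 \cdot 1268} = \frac{3965}{\left(- \frac{1}{2}\right) \left(-26\right) \left(- \frac{1}{68}\right)} - \frac{19933}{11412} = \frac{3965}{- \frac{13}{68}} - \frac{19933}{11412} = 3965 \left(- \frac{68}{13}\right) - \frac{19933}{11412} = -20740 - \frac{19933}{11412} = - \frac{236704813}{11412}$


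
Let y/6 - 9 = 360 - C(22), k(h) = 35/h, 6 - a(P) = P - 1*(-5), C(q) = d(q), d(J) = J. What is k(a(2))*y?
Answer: -72870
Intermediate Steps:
C(q) = q
a(P) = 1 - P (a(P) = 6 - (P - 1*(-5)) = 6 - (P + 5) = 6 - (5 + P) = 6 + (-5 - P) = 1 - P)
y = 2082 (y = 54 + 6*(360 - 1*22) = 54 + 6*(360 - 22) = 54 + 6*338 = 54 + 2028 = 2082)
k(a(2))*y = (35/(1 - 1*2))*2082 = (35/(1 - 2))*2082 = (35/(-1))*2082 = (35*(-1))*2082 = -35*2082 = -72870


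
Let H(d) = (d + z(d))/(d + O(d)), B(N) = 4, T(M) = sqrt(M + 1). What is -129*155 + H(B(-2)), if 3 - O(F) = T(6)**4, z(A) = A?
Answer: -419899/21 ≈ -19995.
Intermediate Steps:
T(M) = sqrt(1 + M)
O(F) = -46 (O(F) = 3 - (sqrt(1 + 6))**4 = 3 - (sqrt(7))**4 = 3 - 1*49 = 3 - 49 = -46)
H(d) = 2*d/(-46 + d) (H(d) = (d + d)/(d - 46) = (2*d)/(-46 + d) = 2*d/(-46 + d))
-129*155 + H(B(-2)) = -129*155 + 2*4/(-46 + 4) = -19995 + 2*4/(-42) = -19995 + 2*4*(-1/42) = -19995 - 4/21 = -419899/21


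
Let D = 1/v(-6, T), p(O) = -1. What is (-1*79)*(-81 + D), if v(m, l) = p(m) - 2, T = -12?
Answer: 19276/3 ≈ 6425.3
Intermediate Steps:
v(m, l) = -3 (v(m, l) = -1 - 2 = -3)
D = -1/3 (D = 1/(-3) = -1/3 ≈ -0.33333)
(-1*79)*(-81 + D) = (-1*79)*(-81 - 1/3) = -79*(-244/3) = 19276/3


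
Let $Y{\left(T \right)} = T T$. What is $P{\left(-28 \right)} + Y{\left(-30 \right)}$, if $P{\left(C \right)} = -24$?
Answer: $876$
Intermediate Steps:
$Y{\left(T \right)} = T^{2}$
$P{\left(-28 \right)} + Y{\left(-30 \right)} = -24 + \left(-30\right)^{2} = -24 + 900 = 876$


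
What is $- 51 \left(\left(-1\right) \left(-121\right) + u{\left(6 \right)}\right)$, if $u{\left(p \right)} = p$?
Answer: $-6477$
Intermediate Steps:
$- 51 \left(\left(-1\right) \left(-121\right) + u{\left(6 \right)}\right) = - 51 \left(\left(-1\right) \left(-121\right) + 6\right) = - 51 \left(121 + 6\right) = \left(-51\right) 127 = -6477$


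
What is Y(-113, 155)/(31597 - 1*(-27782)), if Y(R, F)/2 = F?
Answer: 310/59379 ≈ 0.0052207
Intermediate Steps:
Y(R, F) = 2*F
Y(-113, 155)/(31597 - 1*(-27782)) = (2*155)/(31597 - 1*(-27782)) = 310/(31597 + 27782) = 310/59379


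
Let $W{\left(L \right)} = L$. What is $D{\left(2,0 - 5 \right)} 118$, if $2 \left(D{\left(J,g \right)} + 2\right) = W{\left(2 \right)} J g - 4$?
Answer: $-1652$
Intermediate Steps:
$D{\left(J,g \right)} = -4 + J g$ ($D{\left(J,g \right)} = -2 + \frac{2 J g - 4}{2} = -2 + \frac{-4 + 2 J g}{2} = -2 + \left(-2 + J g\right) = -4 + J g$)
$D{\left(2,0 - 5 \right)} 118 = \left(-4 + 2 \left(0 - 5\right)\right) 118 = \left(-4 + 2 \left(-5\right)\right) 118 = \left(-4 - 10\right) 118 = \left(-14\right) 118 = -1652$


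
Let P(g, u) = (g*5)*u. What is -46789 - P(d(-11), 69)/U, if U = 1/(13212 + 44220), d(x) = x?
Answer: 217907651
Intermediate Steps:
P(g, u) = 5*g*u (P(g, u) = (5*g)*u = 5*g*u)
U = 1/57432 ≈ 1.7412e-5
-46789 - P(d(-11), 69)/U = -46789 - 5*(-11)*69/1/57432 = -46789 - (-3795)*57432 = -46789 - 1*(-217954440) = -46789 + 217954440 = 217907651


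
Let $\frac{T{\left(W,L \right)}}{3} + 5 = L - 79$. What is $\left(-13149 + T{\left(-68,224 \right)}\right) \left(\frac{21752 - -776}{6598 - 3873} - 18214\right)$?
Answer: $\frac{631493607438}{2725} \approx 2.3174 \cdot 10^{8}$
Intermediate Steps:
$T{\left(W,L \right)} = -252 + 3 L$ ($T{\left(W,L \right)} = -15 + 3 \left(L - 79\right) = -15 + 3 \left(-79 + L\right) = -15 + \left(-237 + 3 L\right) = -252 + 3 L$)
$\left(-13149 + T{\left(-68,224 \right)}\right) \left(\frac{21752 - -776}{6598 - 3873} - 18214\right) = \left(-13149 + \left(-252 + 3 \cdot 224\right)\right) \left(\frac{21752 - -776}{6598 - 3873} - 18214\right) = \left(-13149 + \left(-252 + 672\right)\right) \left(\frac{21752 + \left(-19 + 795\right)}{2725} - 18214\right) = \left(-13149 + 420\right) \left(\left(21752 + 776\right) \frac{1}{2725} - 18214\right) = - 12729 \left(22528 \cdot \frac{1}{2725} - 18214\right) = - 12729 \left(\frac{22528}{2725} - 18214\right) = \left(-12729\right) \left(- \frac{49610622}{2725}\right) = \frac{631493607438}{2725}$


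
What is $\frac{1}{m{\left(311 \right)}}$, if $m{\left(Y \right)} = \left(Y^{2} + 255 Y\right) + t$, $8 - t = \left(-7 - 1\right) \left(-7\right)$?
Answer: $\frac{1}{175978} \approx 5.6825 \cdot 10^{-6}$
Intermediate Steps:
$t = -48$ ($t = 8 - \left(-7 - 1\right) \left(-7\right) = 8 - \left(-8\right) \left(-7\right) = 8 - 56 = -48$)
$m{\left(Y \right)} = -48 + Y^{2} + 255 Y$ ($m{\left(Y \right)} = \left(Y^{2} + 255 Y\right) - 48 = -48 + Y^{2} + 255 Y$)
$\frac{1}{m{\left(311 \right)}} = \frac{1}{-48 + 311^{2} + 255 \cdot 311} = \frac{1}{-48 + 96721 + 79305} = \frac{1}{175978}$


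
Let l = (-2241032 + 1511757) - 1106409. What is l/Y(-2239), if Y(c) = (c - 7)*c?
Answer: -917842/2514397 ≈ -0.36503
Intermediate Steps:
l = -1835684 (l = -729275 - 1106409 = -1835684)
Y(c) = c*(-7 + c) (Y(c) = (-7 + c)*c = c*(-7 + c))
l/Y(-2239) = -1835684*(-1/(2239*(-7 - 2239))) = -1835684/((-2239*(-2246))) = -1835684/5028794 = -1835684*1/5028794 = -917842/2514397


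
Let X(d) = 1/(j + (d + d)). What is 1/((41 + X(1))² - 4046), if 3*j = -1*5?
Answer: -1/2110 ≈ -0.00047393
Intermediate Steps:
j = -5/3 (j = (-1*5)/3 = (⅓)*(-5) = -5/3 ≈ -1.6667)
X(d) = 1/(-5/3 + 2*d) (X(d) = 1/(-5/3 + (d + d)) = 1/(-5/3 + 2*d))
1/((41 + X(1))² - 4046) = 1/((41 + 3/(-5 + 6*1))² - 4046) = 1/((41 + 3/(-5 + 6))² - 4046) = 1/((41 + 3/1)² - 4046) = 1/((41 + 3*1)² - 4046) = 1/((41 + 3)² - 4046) = 1/(44² - 4046) = 1/(1936 - 4046) = 1/(-2110) = -1/2110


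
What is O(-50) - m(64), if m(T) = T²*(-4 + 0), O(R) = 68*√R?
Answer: 16384 + 340*I*√2 ≈ 16384.0 + 480.83*I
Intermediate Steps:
m(T) = -4*T² (m(T) = T²*(-4) = -4*T²)
O(-50) - m(64) = 68*√(-50) - (-4)*64² = 68*(5*I*√2) - (-4)*4096 = 340*I*√2 - 1*(-16384) = 340*I*√2 + 16384 = 16384 + 340*I*√2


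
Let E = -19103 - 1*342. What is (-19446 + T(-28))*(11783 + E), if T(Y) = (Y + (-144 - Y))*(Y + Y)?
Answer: 87208884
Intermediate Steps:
E = -19445 (E = -19103 - 342 = -19445)
T(Y) = -288*Y
(-19446 + T(-28))*(11783 + E) = (-19446 - 288*(-28))*(11783 - 19445) = (-19446 + 8064)*(-7662) = -11382*(-7662) = 87208884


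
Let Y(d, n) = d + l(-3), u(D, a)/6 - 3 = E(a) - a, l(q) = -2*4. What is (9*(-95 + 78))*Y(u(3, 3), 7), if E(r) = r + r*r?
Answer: -9792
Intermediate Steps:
l(q) = -8
E(r) = r + r**2
u(D, a) = 18 - 6*a + 6*a*(1 + a) (u(D, a) = 18 + 6*(a*(1 + a) - a) = 18 + 6*(-a + a*(1 + a)) = 18 + (-6*a + 6*a*(1 + a)) = 18 - 6*a + 6*a*(1 + a))
Y(d, n) = -8 + d (Y(d, n) = d - 8 = -8 + d)
(9*(-95 + 78))*Y(u(3, 3), 7) = (9*(-95 + 78))*(-8 + (18 + 6*3**2)) = (9*(-17))*(-8 + (18 + 6*9)) = -153*(-8 + (18 + 54)) = -153*(-8 + 72) = -153*64 = -9792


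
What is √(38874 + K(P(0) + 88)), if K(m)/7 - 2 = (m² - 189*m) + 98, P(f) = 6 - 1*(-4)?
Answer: 2*I*√5713 ≈ 151.17*I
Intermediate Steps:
P(f) = 10 (P(f) = 6 + 4 = 10)
K(m) = 700 - 1323*m + 7*m² (K(m) = 14 + 7*((m² - 189*m) + 98) = 14 + 7*(98 + m² - 189*m) = 14 + (686 - 1323*m + 7*m²) = 700 - 1323*m + 7*m²)
√(38874 + K(P(0) + 88)) = √(38874 + (700 - 1323*(10 + 88) + 7*(10 + 88)²)) = √(38874 + (700 - 1323*98 + 7*98²)) = √(38874 + (700 - 129654 + 7*9604)) = √(38874 + (700 - 129654 + 67228)) = √(38874 - 61726) = √(-22852) = 2*I*√5713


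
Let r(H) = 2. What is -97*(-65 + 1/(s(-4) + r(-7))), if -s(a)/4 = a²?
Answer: 391007/62 ≈ 6306.6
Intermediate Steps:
s(a) = -4*a²
-97*(-65 + 1/(s(-4) + r(-7))) = -97*(-65 + 1/(-4*(-4)² + 2)) = -97*(-65 + 1/(-4*16 + 2)) = -97*(-65 + 1/(-64 + 2)) = -97*(-65 + 1/(-62)) = -97*(-65 - 1/62) = -97*(-4031/62) = 391007/62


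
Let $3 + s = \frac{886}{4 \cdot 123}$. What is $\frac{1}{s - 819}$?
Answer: $- \frac{246}{201769} \approx -0.0012192$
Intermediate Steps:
$s = - \frac{295}{246}$ ($s = -3 + \frac{886}{4 \cdot 123} = -3 + \frac{886}{492} = -3 + 886 \cdot \frac{1}{492} = -3 + \frac{443}{246} = - \frac{295}{246} \approx -1.1992$)
$\frac{1}{s - 819} = \frac{1}{- \frac{295}{246} - 819} = \frac{1}{- \frac{201769}{246}} = - \frac{246}{201769}$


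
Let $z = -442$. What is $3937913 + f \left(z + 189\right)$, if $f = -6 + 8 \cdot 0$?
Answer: $3939431$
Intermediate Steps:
$f = -6$ ($f = -6 + 0 = -6$)
$3937913 + f \left(z + 189\right) = 3937913 - 6 \left(-442 + 189\right) = 3937913 - -1518 = 3937913 + 1518 = 3939431$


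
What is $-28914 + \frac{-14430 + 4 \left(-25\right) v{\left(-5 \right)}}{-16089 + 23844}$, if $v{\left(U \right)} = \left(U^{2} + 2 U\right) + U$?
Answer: $- \frac{44848700}{1551} \approx -28916.0$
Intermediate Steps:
$v{\left(U \right)} = U^{2} + 3 U$
$-28914 + \frac{-14430 + 4 \left(-25\right) v{\left(-5 \right)}}{-16089 + 23844} = -28914 + \frac{-14430 + 4 \left(-25\right) \left(- 5 \left(3 - 5\right)\right)}{-16089 + 23844} = -28914 + \frac{-14430 - 100 \left(\left(-5\right) \left(-2\right)\right)}{7755} = -28914 + \left(-14430 - 1000\right) \frac{1}{7755} = -28914 - \frac{3086}{1551} = - \frac{44848700}{1551}$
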